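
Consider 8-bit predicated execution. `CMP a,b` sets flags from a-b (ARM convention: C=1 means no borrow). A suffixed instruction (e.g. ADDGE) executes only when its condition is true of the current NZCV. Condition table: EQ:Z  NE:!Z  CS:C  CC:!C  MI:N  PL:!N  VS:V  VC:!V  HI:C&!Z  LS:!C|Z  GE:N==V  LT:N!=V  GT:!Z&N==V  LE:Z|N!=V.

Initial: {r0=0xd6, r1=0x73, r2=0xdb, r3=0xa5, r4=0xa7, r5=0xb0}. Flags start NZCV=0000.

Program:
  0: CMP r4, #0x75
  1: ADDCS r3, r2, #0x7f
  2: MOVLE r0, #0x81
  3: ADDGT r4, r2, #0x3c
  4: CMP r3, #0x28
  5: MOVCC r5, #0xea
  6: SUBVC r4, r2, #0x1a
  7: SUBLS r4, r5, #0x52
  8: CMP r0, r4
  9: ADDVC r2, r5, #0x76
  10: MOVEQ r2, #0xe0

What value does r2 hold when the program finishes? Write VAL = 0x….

[0] flags=0011 → (cmp)
[1] flags=0011 CS?T → r3=0x5a
[2] flags=0011 LE?T → r0=0x81
[3] flags=0011 GT?F → skip
[4] flags=0010 → (cmp)
[5] flags=0010 CC?F → skip
[6] flags=0010 VC?T → r4=0xc1
[7] flags=0010 LS?F → skip
[8] flags=1000 → (cmp)
[9] flags=1000 VC?T → r2=0x26
[10] flags=1000 EQ?F → skip

VAL = 0x26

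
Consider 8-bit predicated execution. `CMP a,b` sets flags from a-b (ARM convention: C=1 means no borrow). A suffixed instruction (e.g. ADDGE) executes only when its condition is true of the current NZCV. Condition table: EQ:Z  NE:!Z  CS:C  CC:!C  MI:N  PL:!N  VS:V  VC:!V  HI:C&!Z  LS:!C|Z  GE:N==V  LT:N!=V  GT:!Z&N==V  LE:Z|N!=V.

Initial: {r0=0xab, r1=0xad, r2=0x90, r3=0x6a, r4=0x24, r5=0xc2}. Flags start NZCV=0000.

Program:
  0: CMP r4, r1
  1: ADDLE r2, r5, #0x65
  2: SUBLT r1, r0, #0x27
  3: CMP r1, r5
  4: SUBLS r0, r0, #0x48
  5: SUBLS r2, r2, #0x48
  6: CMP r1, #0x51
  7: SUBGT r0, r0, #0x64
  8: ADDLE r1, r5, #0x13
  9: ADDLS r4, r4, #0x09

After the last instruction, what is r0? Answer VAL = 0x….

VAL = 0x63

[0] flags=0000 → (cmp)
[1] flags=0000 LE?F → skip
[2] flags=0000 LT?F → skip
[3] flags=1000 → (cmp)
[4] flags=1000 LS?T → r0=0x63
[5] flags=1000 LS?T → r2=0x48
[6] flags=0011 → (cmp)
[7] flags=0011 GT?F → skip
[8] flags=0011 LE?T → r1=0xd5
[9] flags=0011 LS?F → skip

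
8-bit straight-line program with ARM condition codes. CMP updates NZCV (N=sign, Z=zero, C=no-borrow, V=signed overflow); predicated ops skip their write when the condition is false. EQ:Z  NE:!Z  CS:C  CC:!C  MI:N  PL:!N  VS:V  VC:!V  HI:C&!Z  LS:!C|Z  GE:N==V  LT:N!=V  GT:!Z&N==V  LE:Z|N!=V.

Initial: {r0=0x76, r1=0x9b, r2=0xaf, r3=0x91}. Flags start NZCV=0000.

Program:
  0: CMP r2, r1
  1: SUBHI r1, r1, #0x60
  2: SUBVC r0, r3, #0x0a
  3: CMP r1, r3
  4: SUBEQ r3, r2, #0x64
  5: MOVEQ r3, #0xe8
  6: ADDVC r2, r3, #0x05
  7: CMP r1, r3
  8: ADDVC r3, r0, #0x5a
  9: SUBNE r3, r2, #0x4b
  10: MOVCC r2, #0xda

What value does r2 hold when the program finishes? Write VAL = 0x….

VAL = 0xda

0: ✓ CMP  NZCV=0010
1: ✓ SUBHI  r1←0x3b
2: ✓ SUBVC  r0←0x87
3: ✓ CMP  NZCV=1001
4: · SUBEQ
5: · MOVEQ
6: · ADDVC
7: ✓ CMP  NZCV=1001
8: · ADDVC
9: ✓ SUBNE  r3←0x64
10: ✓ MOVCC  r2←0xda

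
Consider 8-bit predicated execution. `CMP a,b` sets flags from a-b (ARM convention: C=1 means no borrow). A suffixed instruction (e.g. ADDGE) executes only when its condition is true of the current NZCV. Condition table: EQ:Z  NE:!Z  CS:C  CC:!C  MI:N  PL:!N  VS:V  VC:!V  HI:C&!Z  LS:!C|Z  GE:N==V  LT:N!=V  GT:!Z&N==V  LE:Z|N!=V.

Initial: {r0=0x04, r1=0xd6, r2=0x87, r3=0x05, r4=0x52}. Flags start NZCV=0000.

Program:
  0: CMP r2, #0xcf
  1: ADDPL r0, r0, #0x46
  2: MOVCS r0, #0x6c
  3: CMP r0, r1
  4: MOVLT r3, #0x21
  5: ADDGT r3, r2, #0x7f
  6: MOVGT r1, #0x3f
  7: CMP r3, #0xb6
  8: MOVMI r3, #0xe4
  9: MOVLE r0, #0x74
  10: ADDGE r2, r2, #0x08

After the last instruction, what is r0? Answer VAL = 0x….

0: ✓ CMP  NZCV=1000
1: · ADDPL
2: · MOVCS
3: ✓ CMP  NZCV=0000
4: · MOVLT
5: ✓ ADDGT  r3←0x06
6: ✓ MOVGT  r1←0x3f
7: ✓ CMP  NZCV=0000
8: · MOVMI
9: · MOVLE
10: ✓ ADDGE  r2←0x8f

VAL = 0x04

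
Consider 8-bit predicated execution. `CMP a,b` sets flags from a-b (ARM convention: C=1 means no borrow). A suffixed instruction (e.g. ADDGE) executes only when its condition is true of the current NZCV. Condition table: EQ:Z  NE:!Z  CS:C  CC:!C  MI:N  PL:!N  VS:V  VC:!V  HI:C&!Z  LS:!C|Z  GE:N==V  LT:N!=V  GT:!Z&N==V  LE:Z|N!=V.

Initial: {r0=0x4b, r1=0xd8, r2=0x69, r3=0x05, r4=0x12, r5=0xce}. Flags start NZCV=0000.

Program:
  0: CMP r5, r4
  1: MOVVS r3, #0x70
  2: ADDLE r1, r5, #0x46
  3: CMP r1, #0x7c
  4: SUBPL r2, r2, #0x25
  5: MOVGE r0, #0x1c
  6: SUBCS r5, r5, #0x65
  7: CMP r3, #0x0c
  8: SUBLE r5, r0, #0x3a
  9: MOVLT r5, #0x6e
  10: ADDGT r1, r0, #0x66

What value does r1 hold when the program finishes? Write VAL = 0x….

VAL = 0x14

[0] flags=1010 → (cmp)
[1] flags=1010 VS?F → skip
[2] flags=1010 LE?T → r1=0x14
[3] flags=1000 → (cmp)
[4] flags=1000 PL?F → skip
[5] flags=1000 GE?F → skip
[6] flags=1000 CS?F → skip
[7] flags=1000 → (cmp)
[8] flags=1000 LE?T → r5=0x11
[9] flags=1000 LT?T → r5=0x6e
[10] flags=1000 GT?F → skip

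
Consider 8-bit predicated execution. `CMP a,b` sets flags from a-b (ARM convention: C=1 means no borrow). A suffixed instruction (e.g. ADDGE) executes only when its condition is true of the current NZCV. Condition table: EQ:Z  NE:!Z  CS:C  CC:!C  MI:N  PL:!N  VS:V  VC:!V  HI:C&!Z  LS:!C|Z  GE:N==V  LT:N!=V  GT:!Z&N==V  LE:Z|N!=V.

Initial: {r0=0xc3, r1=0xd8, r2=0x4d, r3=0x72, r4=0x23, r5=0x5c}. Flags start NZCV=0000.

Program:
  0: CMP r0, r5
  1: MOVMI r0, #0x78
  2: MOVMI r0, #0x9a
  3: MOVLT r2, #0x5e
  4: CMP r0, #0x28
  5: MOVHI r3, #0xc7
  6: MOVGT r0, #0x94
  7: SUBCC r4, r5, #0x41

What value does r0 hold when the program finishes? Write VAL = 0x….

VAL = 0xc3

0: ✓ CMP  NZCV=0011
1: · MOVMI
2: · MOVMI
3: ✓ MOVLT  r2←0x5e
4: ✓ CMP  NZCV=1010
5: ✓ MOVHI  r3←0xc7
6: · MOVGT
7: · SUBCC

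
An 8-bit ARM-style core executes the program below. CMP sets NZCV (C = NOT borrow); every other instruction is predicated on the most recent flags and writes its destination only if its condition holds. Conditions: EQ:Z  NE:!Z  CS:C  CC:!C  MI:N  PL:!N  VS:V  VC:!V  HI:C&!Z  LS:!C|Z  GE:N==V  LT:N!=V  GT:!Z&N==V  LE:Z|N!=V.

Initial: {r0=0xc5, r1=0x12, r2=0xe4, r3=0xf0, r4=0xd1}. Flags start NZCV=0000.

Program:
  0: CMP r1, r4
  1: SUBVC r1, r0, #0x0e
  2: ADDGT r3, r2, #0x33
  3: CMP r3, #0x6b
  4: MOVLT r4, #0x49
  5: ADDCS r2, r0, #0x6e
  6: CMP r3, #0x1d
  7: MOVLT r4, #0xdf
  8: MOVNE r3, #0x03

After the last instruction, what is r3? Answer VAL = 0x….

0: ✓ CMP  NZCV=0000
1: ✓ SUBVC  r1←0xb7
2: ✓ ADDGT  r3←0x17
3: ✓ CMP  NZCV=1000
4: ✓ MOVLT  r4←0x49
5: · ADDCS
6: ✓ CMP  NZCV=1000
7: ✓ MOVLT  r4←0xdf
8: ✓ MOVNE  r3←0x03

VAL = 0x03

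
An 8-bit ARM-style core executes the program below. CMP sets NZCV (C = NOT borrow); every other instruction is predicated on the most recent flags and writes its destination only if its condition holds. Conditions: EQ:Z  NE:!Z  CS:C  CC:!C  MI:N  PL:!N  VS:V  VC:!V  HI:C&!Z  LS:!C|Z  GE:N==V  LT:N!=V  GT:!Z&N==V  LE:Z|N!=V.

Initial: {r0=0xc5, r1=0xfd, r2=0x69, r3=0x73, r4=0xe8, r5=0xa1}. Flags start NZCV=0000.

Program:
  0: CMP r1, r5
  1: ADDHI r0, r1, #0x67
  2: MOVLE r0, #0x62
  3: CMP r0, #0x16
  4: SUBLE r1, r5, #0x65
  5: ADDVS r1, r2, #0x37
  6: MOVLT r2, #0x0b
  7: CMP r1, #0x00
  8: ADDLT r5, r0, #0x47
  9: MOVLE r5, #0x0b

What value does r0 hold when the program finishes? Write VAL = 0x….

VAL = 0x64

[0] flags=0010 → (cmp)
[1] flags=0010 HI?T → r0=0x64
[2] flags=0010 LE?F → skip
[3] flags=0010 → (cmp)
[4] flags=0010 LE?F → skip
[5] flags=0010 VS?F → skip
[6] flags=0010 LT?F → skip
[7] flags=1010 → (cmp)
[8] flags=1010 LT?T → r5=0xab
[9] flags=1010 LE?T → r5=0x0b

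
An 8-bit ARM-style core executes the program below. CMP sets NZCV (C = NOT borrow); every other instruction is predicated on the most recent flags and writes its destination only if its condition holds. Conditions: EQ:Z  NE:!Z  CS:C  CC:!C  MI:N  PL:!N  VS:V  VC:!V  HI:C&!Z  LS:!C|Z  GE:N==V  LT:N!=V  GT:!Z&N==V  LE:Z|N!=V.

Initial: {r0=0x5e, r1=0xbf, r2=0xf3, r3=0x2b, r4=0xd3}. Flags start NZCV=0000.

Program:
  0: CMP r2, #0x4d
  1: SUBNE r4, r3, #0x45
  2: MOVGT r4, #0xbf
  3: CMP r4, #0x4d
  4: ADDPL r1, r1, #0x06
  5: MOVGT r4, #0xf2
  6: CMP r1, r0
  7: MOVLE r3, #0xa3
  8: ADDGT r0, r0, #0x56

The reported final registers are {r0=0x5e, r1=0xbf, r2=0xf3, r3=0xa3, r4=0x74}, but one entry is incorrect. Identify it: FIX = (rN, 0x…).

0: ✓ CMP  NZCV=1010
1: ✓ SUBNE  r4←0xe6
2: · MOVGT
3: ✓ CMP  NZCV=1010
4: · ADDPL
5: · MOVGT
6: ✓ CMP  NZCV=0011
7: ✓ MOVLE  r3←0xa3
8: · ADDGT

FIX = (r4, 0xe6)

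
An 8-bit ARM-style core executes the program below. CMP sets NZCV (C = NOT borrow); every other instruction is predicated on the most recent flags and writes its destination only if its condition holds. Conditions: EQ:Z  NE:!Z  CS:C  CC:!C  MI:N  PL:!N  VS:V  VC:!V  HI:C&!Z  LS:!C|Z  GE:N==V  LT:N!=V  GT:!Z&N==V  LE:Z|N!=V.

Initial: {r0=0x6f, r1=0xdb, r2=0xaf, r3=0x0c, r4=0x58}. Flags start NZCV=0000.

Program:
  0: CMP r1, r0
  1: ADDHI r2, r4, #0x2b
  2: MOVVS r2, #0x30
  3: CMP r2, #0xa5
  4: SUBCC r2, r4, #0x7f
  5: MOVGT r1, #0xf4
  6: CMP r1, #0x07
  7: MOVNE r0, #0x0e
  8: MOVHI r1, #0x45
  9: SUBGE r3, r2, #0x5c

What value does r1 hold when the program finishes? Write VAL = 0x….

0: ✓ CMP  NZCV=0011
1: ✓ ADDHI  r2←0x83
2: ✓ MOVVS  r2←0x30
3: ✓ CMP  NZCV=1001
4: ✓ SUBCC  r2←0xd9
5: ✓ MOVGT  r1←0xf4
6: ✓ CMP  NZCV=1010
7: ✓ MOVNE  r0←0x0e
8: ✓ MOVHI  r1←0x45
9: · SUBGE

VAL = 0x45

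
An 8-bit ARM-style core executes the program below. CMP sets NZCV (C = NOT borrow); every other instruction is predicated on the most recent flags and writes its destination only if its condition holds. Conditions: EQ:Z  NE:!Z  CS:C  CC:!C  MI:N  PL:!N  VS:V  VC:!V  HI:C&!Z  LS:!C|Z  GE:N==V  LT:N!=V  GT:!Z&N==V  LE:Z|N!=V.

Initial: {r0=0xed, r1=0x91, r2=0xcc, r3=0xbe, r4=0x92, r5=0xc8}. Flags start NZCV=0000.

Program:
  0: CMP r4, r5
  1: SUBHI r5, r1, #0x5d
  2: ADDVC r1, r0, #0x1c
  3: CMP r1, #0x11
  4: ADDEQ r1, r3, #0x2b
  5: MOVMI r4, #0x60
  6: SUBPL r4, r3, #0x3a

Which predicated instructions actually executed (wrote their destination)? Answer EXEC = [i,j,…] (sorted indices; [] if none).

[0] flags=1000 → (cmp)
[1] flags=1000 HI?F → skip
[2] flags=1000 VC?T → r1=0x09
[3] flags=1000 → (cmp)
[4] flags=1000 EQ?F → skip
[5] flags=1000 MI?T → r4=0x60
[6] flags=1000 PL?F → skip

EXEC = [2,5]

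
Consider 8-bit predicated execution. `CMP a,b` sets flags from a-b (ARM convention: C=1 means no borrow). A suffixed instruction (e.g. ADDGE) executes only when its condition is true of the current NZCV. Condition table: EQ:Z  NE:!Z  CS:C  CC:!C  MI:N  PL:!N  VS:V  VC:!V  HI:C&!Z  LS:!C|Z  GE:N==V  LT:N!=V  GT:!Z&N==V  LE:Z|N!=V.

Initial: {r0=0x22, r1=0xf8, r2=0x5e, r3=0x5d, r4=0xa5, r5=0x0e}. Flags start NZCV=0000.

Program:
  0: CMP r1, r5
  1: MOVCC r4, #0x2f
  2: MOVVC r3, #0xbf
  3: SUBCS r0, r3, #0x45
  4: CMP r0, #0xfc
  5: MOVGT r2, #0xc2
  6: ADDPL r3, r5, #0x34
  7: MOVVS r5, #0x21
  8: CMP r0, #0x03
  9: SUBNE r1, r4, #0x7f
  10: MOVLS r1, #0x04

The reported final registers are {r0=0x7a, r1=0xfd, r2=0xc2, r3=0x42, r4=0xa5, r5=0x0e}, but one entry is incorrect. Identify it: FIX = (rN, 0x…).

[0] flags=1010 → (cmp)
[1] flags=1010 CC?F → skip
[2] flags=1010 VC?T → r3=0xbf
[3] flags=1010 CS?T → r0=0x7a
[4] flags=0000 → (cmp)
[5] flags=0000 GT?T → r2=0xc2
[6] flags=0000 PL?T → r3=0x42
[7] flags=0000 VS?F → skip
[8] flags=0010 → (cmp)
[9] flags=0010 NE?T → r1=0x26
[10] flags=0010 LS?F → skip

FIX = (r1, 0x26)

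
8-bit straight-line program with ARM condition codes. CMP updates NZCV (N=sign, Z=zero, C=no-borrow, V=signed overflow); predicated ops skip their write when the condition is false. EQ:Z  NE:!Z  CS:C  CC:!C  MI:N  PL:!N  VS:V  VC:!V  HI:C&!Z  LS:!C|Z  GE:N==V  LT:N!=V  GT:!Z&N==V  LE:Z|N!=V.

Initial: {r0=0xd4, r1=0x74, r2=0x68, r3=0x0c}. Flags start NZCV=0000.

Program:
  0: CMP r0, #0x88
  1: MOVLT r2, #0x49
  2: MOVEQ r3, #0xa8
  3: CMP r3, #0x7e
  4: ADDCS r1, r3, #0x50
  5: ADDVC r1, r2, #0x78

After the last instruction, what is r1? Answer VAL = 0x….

VAL = 0xe0

0: ✓ CMP  NZCV=0010
1: · MOVLT
2: · MOVEQ
3: ✓ CMP  NZCV=1000
4: · ADDCS
5: ✓ ADDVC  r1←0xe0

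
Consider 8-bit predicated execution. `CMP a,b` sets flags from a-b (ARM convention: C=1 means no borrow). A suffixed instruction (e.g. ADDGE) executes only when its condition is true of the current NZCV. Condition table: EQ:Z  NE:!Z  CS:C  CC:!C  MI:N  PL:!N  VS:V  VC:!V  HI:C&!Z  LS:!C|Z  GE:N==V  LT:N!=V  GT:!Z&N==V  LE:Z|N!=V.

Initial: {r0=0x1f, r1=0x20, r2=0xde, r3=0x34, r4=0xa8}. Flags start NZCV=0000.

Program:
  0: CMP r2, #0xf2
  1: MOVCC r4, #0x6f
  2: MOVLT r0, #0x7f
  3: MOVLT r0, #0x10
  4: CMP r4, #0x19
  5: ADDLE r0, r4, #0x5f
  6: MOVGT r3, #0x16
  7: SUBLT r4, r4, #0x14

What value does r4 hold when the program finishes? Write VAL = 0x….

VAL = 0x6f

[0] flags=1000 → (cmp)
[1] flags=1000 CC?T → r4=0x6f
[2] flags=1000 LT?T → r0=0x7f
[3] flags=1000 LT?T → r0=0x10
[4] flags=0010 → (cmp)
[5] flags=0010 LE?F → skip
[6] flags=0010 GT?T → r3=0x16
[7] flags=0010 LT?F → skip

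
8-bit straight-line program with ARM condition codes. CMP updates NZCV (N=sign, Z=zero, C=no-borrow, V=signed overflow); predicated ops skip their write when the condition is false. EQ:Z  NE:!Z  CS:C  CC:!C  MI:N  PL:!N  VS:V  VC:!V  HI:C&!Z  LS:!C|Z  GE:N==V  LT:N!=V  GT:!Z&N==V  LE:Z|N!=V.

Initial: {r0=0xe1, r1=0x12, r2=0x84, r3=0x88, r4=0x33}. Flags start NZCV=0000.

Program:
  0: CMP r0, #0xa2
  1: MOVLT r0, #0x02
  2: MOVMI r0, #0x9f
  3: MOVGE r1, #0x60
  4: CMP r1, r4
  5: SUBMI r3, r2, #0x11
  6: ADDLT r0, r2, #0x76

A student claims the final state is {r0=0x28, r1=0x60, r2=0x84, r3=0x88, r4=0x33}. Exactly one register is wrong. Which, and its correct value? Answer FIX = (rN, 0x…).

FIX = (r0, 0xe1)

[0] flags=0010 → (cmp)
[1] flags=0010 LT?F → skip
[2] flags=0010 MI?F → skip
[3] flags=0010 GE?T → r1=0x60
[4] flags=0010 → (cmp)
[5] flags=0010 MI?F → skip
[6] flags=0010 LT?F → skip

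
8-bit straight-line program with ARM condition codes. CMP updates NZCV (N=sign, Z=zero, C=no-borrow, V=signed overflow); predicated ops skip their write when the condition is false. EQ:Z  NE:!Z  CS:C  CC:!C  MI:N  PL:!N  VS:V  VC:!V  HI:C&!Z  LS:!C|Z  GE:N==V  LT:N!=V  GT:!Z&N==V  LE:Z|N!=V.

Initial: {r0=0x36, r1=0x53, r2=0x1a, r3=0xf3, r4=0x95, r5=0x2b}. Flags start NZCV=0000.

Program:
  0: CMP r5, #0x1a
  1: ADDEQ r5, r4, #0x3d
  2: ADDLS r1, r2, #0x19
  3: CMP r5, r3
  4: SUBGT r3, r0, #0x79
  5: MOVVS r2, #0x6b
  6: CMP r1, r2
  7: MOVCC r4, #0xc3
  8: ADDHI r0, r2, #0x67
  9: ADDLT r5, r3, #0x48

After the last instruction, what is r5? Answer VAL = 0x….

VAL = 0x2b

0: ✓ CMP  NZCV=0010
1: · ADDEQ
2: · ADDLS
3: ✓ CMP  NZCV=0000
4: ✓ SUBGT  r3←0xbd
5: · MOVVS
6: ✓ CMP  NZCV=0010
7: · MOVCC
8: ✓ ADDHI  r0←0x81
9: · ADDLT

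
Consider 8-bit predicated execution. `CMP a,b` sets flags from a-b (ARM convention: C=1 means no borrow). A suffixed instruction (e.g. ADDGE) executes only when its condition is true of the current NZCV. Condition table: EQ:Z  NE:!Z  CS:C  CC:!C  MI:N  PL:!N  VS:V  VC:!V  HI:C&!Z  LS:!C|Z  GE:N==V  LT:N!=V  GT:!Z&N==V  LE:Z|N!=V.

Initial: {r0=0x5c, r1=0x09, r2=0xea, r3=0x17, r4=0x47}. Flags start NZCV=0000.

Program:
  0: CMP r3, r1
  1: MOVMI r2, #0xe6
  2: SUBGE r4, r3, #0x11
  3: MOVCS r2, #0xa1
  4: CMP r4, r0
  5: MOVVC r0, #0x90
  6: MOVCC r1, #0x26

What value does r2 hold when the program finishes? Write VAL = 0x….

VAL = 0xa1

0: ✓ CMP  NZCV=0010
1: · MOVMI
2: ✓ SUBGE  r4←0x06
3: ✓ MOVCS  r2←0xa1
4: ✓ CMP  NZCV=1000
5: ✓ MOVVC  r0←0x90
6: ✓ MOVCC  r1←0x26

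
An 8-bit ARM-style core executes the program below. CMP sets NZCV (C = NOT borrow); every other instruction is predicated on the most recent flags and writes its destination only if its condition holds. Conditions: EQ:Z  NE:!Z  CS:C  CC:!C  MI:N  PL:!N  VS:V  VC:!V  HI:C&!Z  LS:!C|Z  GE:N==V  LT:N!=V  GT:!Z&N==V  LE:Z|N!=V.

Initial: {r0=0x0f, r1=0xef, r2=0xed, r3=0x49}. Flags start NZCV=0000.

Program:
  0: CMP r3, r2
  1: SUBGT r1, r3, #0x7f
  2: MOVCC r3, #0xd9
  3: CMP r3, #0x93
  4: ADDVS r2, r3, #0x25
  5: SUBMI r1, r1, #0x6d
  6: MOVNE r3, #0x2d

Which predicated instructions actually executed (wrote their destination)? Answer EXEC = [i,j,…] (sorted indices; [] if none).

EXEC = [1,2,6]

[0] flags=0000 → (cmp)
[1] flags=0000 GT?T → r1=0xca
[2] flags=0000 CC?T → r3=0xd9
[3] flags=0010 → (cmp)
[4] flags=0010 VS?F → skip
[5] flags=0010 MI?F → skip
[6] flags=0010 NE?T → r3=0x2d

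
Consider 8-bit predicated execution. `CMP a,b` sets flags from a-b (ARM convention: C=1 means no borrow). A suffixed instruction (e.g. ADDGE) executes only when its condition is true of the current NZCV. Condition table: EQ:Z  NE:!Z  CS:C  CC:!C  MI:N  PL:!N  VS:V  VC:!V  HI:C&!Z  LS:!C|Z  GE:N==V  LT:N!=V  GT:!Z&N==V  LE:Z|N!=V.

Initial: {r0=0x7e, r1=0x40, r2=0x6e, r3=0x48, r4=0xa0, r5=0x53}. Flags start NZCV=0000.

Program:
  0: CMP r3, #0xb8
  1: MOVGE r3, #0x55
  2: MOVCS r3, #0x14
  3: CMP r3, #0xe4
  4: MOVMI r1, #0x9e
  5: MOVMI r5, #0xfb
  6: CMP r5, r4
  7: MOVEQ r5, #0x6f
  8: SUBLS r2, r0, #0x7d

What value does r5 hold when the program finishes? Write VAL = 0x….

VAL = 0x53

[0] flags=1001 → (cmp)
[1] flags=1001 GE?T → r3=0x55
[2] flags=1001 CS?F → skip
[3] flags=0000 → (cmp)
[4] flags=0000 MI?F → skip
[5] flags=0000 MI?F → skip
[6] flags=1001 → (cmp)
[7] flags=1001 EQ?F → skip
[8] flags=1001 LS?T → r2=0x01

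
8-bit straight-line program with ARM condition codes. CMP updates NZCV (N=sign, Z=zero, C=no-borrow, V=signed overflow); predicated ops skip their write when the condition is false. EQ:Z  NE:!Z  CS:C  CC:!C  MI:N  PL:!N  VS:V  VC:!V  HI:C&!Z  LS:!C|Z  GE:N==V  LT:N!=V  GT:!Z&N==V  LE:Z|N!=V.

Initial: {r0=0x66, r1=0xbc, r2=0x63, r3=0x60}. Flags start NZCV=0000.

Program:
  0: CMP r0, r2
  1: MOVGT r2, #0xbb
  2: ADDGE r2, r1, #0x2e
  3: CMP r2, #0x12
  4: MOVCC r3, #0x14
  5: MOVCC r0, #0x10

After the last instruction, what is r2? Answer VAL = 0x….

0: ✓ CMP  NZCV=0010
1: ✓ MOVGT  r2←0xbb
2: ✓ ADDGE  r2←0xea
3: ✓ CMP  NZCV=1010
4: · MOVCC
5: · MOVCC

VAL = 0xea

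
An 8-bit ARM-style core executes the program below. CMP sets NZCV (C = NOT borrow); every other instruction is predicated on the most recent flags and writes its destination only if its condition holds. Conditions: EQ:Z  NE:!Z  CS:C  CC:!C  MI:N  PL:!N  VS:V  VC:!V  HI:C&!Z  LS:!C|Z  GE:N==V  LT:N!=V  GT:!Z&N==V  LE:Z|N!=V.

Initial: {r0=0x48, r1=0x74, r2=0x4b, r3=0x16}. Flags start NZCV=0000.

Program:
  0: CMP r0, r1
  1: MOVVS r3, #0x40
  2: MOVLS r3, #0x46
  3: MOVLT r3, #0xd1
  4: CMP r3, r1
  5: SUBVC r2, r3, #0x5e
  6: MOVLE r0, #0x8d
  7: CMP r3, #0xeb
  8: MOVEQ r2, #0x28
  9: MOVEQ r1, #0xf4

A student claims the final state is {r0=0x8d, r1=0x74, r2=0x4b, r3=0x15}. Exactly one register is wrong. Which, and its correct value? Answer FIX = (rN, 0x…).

[0] flags=1000 → (cmp)
[1] flags=1000 VS?F → skip
[2] flags=1000 LS?T → r3=0x46
[3] flags=1000 LT?T → r3=0xd1
[4] flags=0011 → (cmp)
[5] flags=0011 VC?F → skip
[6] flags=0011 LE?T → r0=0x8d
[7] flags=1000 → (cmp)
[8] flags=1000 EQ?F → skip
[9] flags=1000 EQ?F → skip

FIX = (r3, 0xd1)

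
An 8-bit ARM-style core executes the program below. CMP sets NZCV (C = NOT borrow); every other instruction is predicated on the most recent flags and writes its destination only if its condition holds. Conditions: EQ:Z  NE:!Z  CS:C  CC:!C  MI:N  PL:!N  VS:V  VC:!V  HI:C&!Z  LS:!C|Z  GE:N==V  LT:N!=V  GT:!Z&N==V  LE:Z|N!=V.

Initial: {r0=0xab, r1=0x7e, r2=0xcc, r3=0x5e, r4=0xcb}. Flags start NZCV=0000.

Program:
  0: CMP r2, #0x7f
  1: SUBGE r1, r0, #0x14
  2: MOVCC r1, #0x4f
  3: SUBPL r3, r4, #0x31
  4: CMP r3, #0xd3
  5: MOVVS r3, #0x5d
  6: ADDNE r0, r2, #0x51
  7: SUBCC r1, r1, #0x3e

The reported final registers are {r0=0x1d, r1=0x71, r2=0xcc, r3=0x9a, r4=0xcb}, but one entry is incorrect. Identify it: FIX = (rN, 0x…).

0: ✓ CMP  NZCV=0011
1: · SUBGE
2: · MOVCC
3: ✓ SUBPL  r3←0x9a
4: ✓ CMP  NZCV=1000
5: · MOVVS
6: ✓ ADDNE  r0←0x1d
7: ✓ SUBCC  r1←0x40

FIX = (r1, 0x40)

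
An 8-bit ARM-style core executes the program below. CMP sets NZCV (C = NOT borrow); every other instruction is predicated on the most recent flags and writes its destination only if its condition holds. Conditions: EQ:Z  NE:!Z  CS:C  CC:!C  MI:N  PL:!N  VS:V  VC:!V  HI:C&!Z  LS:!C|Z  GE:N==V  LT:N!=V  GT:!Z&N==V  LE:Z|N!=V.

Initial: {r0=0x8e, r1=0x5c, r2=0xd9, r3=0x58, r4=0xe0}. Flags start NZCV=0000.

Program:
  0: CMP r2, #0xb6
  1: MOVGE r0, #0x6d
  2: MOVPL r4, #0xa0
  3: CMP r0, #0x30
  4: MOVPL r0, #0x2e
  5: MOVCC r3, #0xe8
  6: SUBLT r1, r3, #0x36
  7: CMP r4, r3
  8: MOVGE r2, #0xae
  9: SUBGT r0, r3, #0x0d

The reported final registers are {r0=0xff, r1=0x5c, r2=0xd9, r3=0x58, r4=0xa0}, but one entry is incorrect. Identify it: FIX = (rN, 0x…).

FIX = (r0, 0x2e)

[0] flags=0010 → (cmp)
[1] flags=0010 GE?T → r0=0x6d
[2] flags=0010 PL?T → r4=0xa0
[3] flags=0010 → (cmp)
[4] flags=0010 PL?T → r0=0x2e
[5] flags=0010 CC?F → skip
[6] flags=0010 LT?F → skip
[7] flags=0011 → (cmp)
[8] flags=0011 GE?F → skip
[9] flags=0011 GT?F → skip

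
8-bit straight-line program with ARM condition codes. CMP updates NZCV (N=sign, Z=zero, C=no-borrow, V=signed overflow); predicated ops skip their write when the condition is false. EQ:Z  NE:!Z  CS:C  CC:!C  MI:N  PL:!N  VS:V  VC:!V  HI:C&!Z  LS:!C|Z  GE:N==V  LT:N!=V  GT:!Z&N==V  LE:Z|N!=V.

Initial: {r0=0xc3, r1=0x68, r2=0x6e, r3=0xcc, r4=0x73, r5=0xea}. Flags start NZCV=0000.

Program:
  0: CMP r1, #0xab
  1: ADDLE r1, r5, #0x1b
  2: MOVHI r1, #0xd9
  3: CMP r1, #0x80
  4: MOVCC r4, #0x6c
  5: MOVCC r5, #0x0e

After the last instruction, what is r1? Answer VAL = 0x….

VAL = 0x68

[0] flags=1001 → (cmp)
[1] flags=1001 LE?F → skip
[2] flags=1001 HI?F → skip
[3] flags=1001 → (cmp)
[4] flags=1001 CC?T → r4=0x6c
[5] flags=1001 CC?T → r5=0x0e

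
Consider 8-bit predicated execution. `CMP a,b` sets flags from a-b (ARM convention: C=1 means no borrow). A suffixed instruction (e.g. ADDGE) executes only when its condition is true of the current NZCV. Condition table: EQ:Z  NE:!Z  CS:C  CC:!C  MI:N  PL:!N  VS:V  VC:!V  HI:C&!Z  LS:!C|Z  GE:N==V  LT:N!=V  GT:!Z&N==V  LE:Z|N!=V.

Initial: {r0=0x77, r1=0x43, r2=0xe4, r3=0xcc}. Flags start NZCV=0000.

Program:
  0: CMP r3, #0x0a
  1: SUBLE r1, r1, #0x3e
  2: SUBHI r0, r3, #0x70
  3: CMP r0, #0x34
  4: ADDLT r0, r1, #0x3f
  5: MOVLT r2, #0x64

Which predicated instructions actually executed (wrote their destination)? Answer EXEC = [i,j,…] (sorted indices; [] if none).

[0] flags=1010 → (cmp)
[1] flags=1010 LE?T → r1=0x05
[2] flags=1010 HI?T → r0=0x5c
[3] flags=0010 → (cmp)
[4] flags=0010 LT?F → skip
[5] flags=0010 LT?F → skip

EXEC = [1,2]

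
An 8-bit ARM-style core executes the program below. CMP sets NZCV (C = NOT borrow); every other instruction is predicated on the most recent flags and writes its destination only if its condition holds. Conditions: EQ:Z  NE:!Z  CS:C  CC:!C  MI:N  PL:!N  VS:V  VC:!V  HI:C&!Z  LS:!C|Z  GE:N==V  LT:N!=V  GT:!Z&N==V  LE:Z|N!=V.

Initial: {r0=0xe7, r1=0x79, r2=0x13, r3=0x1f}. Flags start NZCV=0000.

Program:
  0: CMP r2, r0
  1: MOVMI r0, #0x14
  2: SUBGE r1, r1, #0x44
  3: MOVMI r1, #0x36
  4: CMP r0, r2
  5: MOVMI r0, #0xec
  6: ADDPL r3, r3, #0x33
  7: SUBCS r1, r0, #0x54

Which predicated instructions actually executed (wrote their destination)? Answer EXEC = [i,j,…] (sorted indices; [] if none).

EXEC = [2,5,7]

0: ✓ CMP  NZCV=0000
1: · MOVMI
2: ✓ SUBGE  r1←0x35
3: · MOVMI
4: ✓ CMP  NZCV=1010
5: ✓ MOVMI  r0←0xec
6: · ADDPL
7: ✓ SUBCS  r1←0x98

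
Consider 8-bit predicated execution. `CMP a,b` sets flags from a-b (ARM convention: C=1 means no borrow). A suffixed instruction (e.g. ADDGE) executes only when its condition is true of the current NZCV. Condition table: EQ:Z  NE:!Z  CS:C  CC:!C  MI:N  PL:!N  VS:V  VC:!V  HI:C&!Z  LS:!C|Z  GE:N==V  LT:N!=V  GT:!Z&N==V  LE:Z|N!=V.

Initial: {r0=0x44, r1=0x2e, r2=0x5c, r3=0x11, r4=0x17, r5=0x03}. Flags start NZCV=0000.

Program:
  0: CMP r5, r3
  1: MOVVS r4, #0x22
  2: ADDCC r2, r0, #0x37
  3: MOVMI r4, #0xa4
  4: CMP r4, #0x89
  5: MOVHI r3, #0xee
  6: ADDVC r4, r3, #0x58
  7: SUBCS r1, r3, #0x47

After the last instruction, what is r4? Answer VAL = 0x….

VAL = 0x46

0: ✓ CMP  NZCV=1000
1: · MOVVS
2: ✓ ADDCC  r2←0x7b
3: ✓ MOVMI  r4←0xa4
4: ✓ CMP  NZCV=0010
5: ✓ MOVHI  r3←0xee
6: ✓ ADDVC  r4←0x46
7: ✓ SUBCS  r1←0xa7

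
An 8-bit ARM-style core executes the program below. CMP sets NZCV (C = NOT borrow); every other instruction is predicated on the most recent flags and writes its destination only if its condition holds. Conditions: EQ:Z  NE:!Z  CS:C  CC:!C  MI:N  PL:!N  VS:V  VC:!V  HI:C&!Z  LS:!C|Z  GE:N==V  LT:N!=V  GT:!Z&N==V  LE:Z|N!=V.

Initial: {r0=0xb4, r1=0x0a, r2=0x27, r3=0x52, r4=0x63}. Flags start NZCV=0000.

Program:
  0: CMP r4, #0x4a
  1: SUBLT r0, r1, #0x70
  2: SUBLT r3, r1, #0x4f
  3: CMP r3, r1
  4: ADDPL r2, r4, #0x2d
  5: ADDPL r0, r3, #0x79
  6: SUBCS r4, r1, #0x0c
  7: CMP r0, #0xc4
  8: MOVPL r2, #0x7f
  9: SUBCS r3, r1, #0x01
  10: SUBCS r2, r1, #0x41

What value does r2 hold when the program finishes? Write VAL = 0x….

VAL = 0xc9

[0] flags=0010 → (cmp)
[1] flags=0010 LT?F → skip
[2] flags=0010 LT?F → skip
[3] flags=0010 → (cmp)
[4] flags=0010 PL?T → r2=0x90
[5] flags=0010 PL?T → r0=0xcb
[6] flags=0010 CS?T → r4=0xfe
[7] flags=0010 → (cmp)
[8] flags=0010 PL?T → r2=0x7f
[9] flags=0010 CS?T → r3=0x09
[10] flags=0010 CS?T → r2=0xc9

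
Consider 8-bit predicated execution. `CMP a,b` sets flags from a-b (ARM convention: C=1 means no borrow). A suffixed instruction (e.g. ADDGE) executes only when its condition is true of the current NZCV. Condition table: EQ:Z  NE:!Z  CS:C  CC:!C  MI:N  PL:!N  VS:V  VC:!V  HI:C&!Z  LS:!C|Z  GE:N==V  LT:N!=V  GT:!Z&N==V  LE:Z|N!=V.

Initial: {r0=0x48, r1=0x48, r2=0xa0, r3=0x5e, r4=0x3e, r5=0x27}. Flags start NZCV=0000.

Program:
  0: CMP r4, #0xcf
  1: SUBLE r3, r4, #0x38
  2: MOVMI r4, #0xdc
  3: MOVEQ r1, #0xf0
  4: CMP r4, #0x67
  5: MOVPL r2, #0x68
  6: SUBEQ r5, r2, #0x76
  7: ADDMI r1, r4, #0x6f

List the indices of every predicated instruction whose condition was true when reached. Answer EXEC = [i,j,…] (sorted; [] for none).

[0] flags=0000 → (cmp)
[1] flags=0000 LE?F → skip
[2] flags=0000 MI?F → skip
[3] flags=0000 EQ?F → skip
[4] flags=1000 → (cmp)
[5] flags=1000 PL?F → skip
[6] flags=1000 EQ?F → skip
[7] flags=1000 MI?T → r1=0xad

EXEC = [7]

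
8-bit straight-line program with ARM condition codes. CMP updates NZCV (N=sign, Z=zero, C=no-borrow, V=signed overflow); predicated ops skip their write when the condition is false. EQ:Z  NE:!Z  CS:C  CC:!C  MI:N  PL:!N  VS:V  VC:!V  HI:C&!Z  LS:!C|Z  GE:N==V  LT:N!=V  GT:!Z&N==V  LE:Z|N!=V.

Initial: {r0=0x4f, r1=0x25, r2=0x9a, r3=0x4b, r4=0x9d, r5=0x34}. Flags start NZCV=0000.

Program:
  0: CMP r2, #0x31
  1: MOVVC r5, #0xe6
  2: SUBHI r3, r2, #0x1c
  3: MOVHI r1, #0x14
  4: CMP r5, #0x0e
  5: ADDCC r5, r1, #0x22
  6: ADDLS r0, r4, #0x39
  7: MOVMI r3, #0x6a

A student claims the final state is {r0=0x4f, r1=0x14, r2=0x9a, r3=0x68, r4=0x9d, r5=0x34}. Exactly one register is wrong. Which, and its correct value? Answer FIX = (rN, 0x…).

0: ✓ CMP  NZCV=0011
1: · MOVVC
2: ✓ SUBHI  r3←0x7e
3: ✓ MOVHI  r1←0x14
4: ✓ CMP  NZCV=0010
5: · ADDCC
6: · ADDLS
7: · MOVMI

FIX = (r3, 0x7e)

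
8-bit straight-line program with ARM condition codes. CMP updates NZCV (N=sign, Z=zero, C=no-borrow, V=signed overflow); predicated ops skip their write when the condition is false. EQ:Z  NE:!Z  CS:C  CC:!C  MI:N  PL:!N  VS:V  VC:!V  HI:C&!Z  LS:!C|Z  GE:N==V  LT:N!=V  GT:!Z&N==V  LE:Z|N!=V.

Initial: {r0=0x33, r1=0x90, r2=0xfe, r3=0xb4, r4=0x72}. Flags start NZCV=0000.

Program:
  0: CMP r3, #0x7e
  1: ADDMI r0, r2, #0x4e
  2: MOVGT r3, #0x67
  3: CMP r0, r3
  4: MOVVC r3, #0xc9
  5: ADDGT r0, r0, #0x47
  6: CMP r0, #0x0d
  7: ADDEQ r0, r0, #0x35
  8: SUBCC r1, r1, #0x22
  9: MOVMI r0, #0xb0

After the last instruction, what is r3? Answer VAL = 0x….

[0] flags=0011 → (cmp)
[1] flags=0011 MI?F → skip
[2] flags=0011 GT?F → skip
[3] flags=0000 → (cmp)
[4] flags=0000 VC?T → r3=0xc9
[5] flags=0000 GT?T → r0=0x7a
[6] flags=0010 → (cmp)
[7] flags=0010 EQ?F → skip
[8] flags=0010 CC?F → skip
[9] flags=0010 MI?F → skip

VAL = 0xc9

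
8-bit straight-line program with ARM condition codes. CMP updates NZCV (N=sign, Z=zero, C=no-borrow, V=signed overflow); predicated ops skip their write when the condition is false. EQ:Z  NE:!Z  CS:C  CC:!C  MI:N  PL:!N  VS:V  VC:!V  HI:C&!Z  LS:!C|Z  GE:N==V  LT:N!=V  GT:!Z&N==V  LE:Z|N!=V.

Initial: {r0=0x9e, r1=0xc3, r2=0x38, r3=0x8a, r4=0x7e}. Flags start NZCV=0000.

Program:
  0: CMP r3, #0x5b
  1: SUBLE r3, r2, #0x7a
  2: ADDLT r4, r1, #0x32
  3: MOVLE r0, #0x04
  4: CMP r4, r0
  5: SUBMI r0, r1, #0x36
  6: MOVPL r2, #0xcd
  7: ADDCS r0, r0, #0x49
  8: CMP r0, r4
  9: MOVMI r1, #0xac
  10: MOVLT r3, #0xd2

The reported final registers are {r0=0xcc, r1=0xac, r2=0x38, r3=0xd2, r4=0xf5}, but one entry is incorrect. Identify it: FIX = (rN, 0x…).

FIX = (r0, 0xd6)

0: ✓ CMP  NZCV=0011
1: ✓ SUBLE  r3←0xbe
2: ✓ ADDLT  r4←0xf5
3: ✓ MOVLE  r0←0x04
4: ✓ CMP  NZCV=1010
5: ✓ SUBMI  r0←0x8d
6: · MOVPL
7: ✓ ADDCS  r0←0xd6
8: ✓ CMP  NZCV=1000
9: ✓ MOVMI  r1←0xac
10: ✓ MOVLT  r3←0xd2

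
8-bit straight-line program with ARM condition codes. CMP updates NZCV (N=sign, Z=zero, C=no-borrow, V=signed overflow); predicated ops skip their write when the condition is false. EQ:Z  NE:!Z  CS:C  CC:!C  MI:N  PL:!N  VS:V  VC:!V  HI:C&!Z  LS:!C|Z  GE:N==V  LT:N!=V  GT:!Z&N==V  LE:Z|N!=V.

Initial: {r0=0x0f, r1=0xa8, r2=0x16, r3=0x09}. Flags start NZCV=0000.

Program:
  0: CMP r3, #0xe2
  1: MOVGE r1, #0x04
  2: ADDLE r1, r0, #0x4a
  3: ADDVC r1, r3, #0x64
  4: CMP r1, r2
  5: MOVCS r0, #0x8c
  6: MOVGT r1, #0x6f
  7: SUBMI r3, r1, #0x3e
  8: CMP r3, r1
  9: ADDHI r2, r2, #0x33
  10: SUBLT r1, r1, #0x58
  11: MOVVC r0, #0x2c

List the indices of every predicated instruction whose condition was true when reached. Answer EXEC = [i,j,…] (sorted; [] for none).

EXEC = [1,3,5,6,10,11]

0: ✓ CMP  NZCV=0000
1: ✓ MOVGE  r1←0x04
2: · ADDLE
3: ✓ ADDVC  r1←0x6d
4: ✓ CMP  NZCV=0010
5: ✓ MOVCS  r0←0x8c
6: ✓ MOVGT  r1←0x6f
7: · SUBMI
8: ✓ CMP  NZCV=1000
9: · ADDHI
10: ✓ SUBLT  r1←0x17
11: ✓ MOVVC  r0←0x2c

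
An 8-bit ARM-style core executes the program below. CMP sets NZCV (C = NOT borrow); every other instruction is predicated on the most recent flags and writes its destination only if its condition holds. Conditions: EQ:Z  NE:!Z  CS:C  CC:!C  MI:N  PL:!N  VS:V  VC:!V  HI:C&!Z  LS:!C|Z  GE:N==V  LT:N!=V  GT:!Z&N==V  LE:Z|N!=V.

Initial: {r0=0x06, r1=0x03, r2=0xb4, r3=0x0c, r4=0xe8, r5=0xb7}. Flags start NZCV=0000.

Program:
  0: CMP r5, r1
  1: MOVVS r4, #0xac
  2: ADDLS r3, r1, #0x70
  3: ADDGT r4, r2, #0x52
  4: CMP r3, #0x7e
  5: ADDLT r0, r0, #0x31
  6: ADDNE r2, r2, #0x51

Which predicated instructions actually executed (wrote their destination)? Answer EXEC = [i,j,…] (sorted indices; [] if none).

EXEC = [5,6]

0: ✓ CMP  NZCV=1010
1: · MOVVS
2: · ADDLS
3: · ADDGT
4: ✓ CMP  NZCV=1000
5: ✓ ADDLT  r0←0x37
6: ✓ ADDNE  r2←0x05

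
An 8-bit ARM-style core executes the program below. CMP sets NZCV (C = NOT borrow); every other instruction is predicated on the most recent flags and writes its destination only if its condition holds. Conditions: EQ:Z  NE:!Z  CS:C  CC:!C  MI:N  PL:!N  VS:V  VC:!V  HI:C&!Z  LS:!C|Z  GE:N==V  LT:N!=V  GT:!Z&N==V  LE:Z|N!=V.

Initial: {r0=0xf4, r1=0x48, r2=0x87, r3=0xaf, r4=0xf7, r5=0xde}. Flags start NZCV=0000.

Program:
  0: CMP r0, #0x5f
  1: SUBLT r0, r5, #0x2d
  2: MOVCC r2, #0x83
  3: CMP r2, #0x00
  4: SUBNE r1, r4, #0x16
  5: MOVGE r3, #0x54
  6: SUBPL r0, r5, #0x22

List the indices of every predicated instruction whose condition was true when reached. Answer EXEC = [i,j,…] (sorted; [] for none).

EXEC = [1,4]

[0] flags=1010 → (cmp)
[1] flags=1010 LT?T → r0=0xb1
[2] flags=1010 CC?F → skip
[3] flags=1010 → (cmp)
[4] flags=1010 NE?T → r1=0xe1
[5] flags=1010 GE?F → skip
[6] flags=1010 PL?F → skip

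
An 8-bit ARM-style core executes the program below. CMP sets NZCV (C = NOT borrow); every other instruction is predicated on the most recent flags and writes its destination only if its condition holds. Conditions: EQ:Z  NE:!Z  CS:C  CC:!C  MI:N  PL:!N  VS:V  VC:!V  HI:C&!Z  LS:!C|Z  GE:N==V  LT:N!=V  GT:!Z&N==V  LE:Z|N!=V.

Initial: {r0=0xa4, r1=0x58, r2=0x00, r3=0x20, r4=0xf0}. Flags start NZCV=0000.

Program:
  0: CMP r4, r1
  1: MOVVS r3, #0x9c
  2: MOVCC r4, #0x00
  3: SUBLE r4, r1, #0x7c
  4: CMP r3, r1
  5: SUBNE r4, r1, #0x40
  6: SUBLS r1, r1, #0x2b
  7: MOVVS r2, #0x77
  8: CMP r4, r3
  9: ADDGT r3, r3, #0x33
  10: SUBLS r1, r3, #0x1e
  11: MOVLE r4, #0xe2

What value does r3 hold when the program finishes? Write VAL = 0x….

VAL = 0x20

[0] flags=1010 → (cmp)
[1] flags=1010 VS?F → skip
[2] flags=1010 CC?F → skip
[3] flags=1010 LE?T → r4=0xdc
[4] flags=1000 → (cmp)
[5] flags=1000 NE?T → r4=0x18
[6] flags=1000 LS?T → r1=0x2d
[7] flags=1000 VS?F → skip
[8] flags=1000 → (cmp)
[9] flags=1000 GT?F → skip
[10] flags=1000 LS?T → r1=0x02
[11] flags=1000 LE?T → r4=0xe2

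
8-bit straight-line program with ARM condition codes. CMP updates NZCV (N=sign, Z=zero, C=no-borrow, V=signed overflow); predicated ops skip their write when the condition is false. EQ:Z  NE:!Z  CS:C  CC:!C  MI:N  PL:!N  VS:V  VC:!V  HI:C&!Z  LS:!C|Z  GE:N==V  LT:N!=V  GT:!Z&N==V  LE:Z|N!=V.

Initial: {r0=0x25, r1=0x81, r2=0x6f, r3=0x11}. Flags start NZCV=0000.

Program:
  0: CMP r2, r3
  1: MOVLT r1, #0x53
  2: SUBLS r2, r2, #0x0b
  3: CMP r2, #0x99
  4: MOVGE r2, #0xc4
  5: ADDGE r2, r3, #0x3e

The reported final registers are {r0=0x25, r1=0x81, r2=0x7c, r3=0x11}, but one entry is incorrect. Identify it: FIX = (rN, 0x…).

0: ✓ CMP  NZCV=0010
1: · MOVLT
2: · SUBLS
3: ✓ CMP  NZCV=1001
4: ✓ MOVGE  r2←0xc4
5: ✓ ADDGE  r2←0x4f

FIX = (r2, 0x4f)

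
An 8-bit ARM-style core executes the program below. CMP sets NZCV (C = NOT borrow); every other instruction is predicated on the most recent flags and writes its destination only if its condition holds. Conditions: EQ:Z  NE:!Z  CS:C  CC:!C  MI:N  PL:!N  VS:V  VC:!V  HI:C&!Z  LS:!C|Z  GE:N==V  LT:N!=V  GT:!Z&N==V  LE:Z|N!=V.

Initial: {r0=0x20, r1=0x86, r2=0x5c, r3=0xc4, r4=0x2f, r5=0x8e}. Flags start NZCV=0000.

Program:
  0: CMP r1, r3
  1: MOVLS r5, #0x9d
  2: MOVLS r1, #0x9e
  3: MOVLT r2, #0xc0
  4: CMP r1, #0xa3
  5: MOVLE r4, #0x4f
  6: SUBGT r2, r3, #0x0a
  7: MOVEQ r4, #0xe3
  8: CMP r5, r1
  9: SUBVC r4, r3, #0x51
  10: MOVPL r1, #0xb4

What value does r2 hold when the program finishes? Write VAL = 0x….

[0] flags=1000 → (cmp)
[1] flags=1000 LS?T → r5=0x9d
[2] flags=1000 LS?T → r1=0x9e
[3] flags=1000 LT?T → r2=0xc0
[4] flags=1000 → (cmp)
[5] flags=1000 LE?T → r4=0x4f
[6] flags=1000 GT?F → skip
[7] flags=1000 EQ?F → skip
[8] flags=1000 → (cmp)
[9] flags=1000 VC?T → r4=0x73
[10] flags=1000 PL?F → skip

VAL = 0xc0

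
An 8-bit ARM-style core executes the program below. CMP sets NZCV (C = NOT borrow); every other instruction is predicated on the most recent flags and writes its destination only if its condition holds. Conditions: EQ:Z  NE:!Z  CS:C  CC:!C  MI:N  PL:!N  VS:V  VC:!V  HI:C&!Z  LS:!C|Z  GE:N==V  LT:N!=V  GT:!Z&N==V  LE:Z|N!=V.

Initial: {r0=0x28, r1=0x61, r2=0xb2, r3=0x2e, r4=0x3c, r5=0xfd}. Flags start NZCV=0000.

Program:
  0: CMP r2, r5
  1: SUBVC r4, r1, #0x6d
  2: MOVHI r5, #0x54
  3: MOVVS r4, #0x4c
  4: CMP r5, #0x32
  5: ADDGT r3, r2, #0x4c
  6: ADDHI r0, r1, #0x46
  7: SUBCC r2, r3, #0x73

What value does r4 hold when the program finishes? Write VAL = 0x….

VAL = 0xf4

0: ✓ CMP  NZCV=1000
1: ✓ SUBVC  r4←0xf4
2: · MOVHI
3: · MOVVS
4: ✓ CMP  NZCV=1010
5: · ADDGT
6: ✓ ADDHI  r0←0xa7
7: · SUBCC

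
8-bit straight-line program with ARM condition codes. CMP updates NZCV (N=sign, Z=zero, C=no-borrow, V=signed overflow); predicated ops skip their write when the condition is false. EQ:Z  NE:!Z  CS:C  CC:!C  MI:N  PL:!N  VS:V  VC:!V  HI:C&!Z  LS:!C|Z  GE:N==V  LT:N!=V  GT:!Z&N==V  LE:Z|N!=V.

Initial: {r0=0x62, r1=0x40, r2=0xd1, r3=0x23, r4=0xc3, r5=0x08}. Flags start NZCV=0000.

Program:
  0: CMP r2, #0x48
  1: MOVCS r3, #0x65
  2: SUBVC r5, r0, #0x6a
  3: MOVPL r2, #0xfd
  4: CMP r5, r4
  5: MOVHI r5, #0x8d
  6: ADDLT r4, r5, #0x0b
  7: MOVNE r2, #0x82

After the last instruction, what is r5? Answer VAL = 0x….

[0] flags=1010 → (cmp)
[1] flags=1010 CS?T → r3=0x65
[2] flags=1010 VC?T → r5=0xf8
[3] flags=1010 PL?F → skip
[4] flags=0010 → (cmp)
[5] flags=0010 HI?T → r5=0x8d
[6] flags=0010 LT?F → skip
[7] flags=0010 NE?T → r2=0x82

VAL = 0x8d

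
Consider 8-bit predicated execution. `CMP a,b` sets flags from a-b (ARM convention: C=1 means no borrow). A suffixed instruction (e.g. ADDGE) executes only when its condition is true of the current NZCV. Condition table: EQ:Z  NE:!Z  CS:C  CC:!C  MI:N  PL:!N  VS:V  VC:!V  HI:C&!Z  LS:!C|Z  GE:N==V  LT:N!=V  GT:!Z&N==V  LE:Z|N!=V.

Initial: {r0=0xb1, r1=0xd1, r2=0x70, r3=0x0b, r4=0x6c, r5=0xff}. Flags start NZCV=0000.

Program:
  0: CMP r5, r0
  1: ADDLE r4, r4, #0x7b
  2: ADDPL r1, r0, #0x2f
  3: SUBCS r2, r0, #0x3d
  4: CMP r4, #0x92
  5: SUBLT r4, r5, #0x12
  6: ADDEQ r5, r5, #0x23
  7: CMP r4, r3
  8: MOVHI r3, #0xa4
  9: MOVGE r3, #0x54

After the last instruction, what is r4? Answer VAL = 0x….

VAL = 0x6c

0: ✓ CMP  NZCV=0010
1: · ADDLE
2: ✓ ADDPL  r1←0xe0
3: ✓ SUBCS  r2←0x74
4: ✓ CMP  NZCV=1001
5: · SUBLT
6: · ADDEQ
7: ✓ CMP  NZCV=0010
8: ✓ MOVHI  r3←0xa4
9: ✓ MOVGE  r3←0x54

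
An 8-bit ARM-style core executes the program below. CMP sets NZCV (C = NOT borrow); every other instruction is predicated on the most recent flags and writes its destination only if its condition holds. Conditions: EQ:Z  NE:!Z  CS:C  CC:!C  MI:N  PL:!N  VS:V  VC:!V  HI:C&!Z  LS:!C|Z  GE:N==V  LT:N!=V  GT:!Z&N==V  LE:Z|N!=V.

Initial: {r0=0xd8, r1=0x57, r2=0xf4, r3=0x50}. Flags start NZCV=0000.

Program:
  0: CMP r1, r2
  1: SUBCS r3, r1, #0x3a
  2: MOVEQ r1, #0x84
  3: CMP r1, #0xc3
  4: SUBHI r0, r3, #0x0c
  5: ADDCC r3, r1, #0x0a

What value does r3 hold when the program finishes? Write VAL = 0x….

VAL = 0x61

0: ✓ CMP  NZCV=0000
1: · SUBCS
2: · MOVEQ
3: ✓ CMP  NZCV=1001
4: · SUBHI
5: ✓ ADDCC  r3←0x61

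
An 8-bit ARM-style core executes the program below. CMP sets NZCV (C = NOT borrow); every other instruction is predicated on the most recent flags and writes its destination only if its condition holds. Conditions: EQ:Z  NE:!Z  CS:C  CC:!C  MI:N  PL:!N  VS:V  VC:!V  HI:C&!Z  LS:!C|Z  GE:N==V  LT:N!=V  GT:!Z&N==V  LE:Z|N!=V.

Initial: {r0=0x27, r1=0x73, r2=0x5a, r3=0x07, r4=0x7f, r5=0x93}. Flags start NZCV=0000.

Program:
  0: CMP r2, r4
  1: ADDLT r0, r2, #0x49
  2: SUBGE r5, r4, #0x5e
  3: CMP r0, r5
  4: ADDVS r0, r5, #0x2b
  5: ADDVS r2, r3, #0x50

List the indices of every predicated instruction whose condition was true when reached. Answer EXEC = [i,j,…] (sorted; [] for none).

EXEC = [1]

0: ✓ CMP  NZCV=1000
1: ✓ ADDLT  r0←0xa3
2: · SUBGE
3: ✓ CMP  NZCV=0010
4: · ADDVS
5: · ADDVS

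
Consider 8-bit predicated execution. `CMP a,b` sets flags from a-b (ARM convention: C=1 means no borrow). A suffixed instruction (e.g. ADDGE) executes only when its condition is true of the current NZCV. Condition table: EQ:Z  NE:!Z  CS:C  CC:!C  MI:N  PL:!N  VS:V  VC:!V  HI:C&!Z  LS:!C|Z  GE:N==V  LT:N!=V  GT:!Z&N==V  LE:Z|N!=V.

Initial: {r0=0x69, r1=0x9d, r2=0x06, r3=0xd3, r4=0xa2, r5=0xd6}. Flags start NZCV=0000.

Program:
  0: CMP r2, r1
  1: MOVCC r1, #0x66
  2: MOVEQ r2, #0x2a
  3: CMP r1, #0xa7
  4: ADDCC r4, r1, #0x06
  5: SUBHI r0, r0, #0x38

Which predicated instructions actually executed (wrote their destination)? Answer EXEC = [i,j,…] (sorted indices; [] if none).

EXEC = [1,4]

0: ✓ CMP  NZCV=0000
1: ✓ MOVCC  r1←0x66
2: · MOVEQ
3: ✓ CMP  NZCV=1001
4: ✓ ADDCC  r4←0x6c
5: · SUBHI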